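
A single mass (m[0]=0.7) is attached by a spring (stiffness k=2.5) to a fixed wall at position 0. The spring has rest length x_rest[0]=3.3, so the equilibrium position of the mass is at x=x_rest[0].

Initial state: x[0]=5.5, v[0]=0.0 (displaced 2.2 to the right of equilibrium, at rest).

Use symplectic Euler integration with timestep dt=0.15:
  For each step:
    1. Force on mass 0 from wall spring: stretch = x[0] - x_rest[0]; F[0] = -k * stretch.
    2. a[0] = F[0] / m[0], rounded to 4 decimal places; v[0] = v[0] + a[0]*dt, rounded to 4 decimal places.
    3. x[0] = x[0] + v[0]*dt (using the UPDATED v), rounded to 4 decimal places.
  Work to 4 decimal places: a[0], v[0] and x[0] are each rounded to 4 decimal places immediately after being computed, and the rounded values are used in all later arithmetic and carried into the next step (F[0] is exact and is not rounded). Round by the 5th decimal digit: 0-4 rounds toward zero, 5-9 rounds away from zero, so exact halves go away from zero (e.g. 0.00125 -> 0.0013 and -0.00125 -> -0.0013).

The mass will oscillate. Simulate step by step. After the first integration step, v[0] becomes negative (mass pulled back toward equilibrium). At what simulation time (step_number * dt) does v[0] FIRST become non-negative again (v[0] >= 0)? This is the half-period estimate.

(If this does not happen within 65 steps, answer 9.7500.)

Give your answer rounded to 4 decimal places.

Answer: 1.8000

Derivation:
Step 0: x=[5.5000] v=[0.0000]
Step 1: x=[5.3232] v=[-1.1786]
Step 2: x=[4.9838] v=[-2.2625]
Step 3: x=[4.5091] v=[-3.1645]
Step 4: x=[3.9373] v=[-3.8122]
Step 5: x=[3.3143] v=[-4.1536]
Step 6: x=[2.6901] v=[-4.1613]
Step 7: x=[2.1149] v=[-3.8346]
Step 8: x=[1.6349] v=[-3.1997]
Step 9: x=[1.2887] v=[-2.3077]
Step 10: x=[1.1042] v=[-1.2302]
Step 11: x=[1.0961] v=[-0.0539]
Step 12: x=[1.2651] v=[1.1268]
First v>=0 after going negative at step 12, time=1.8000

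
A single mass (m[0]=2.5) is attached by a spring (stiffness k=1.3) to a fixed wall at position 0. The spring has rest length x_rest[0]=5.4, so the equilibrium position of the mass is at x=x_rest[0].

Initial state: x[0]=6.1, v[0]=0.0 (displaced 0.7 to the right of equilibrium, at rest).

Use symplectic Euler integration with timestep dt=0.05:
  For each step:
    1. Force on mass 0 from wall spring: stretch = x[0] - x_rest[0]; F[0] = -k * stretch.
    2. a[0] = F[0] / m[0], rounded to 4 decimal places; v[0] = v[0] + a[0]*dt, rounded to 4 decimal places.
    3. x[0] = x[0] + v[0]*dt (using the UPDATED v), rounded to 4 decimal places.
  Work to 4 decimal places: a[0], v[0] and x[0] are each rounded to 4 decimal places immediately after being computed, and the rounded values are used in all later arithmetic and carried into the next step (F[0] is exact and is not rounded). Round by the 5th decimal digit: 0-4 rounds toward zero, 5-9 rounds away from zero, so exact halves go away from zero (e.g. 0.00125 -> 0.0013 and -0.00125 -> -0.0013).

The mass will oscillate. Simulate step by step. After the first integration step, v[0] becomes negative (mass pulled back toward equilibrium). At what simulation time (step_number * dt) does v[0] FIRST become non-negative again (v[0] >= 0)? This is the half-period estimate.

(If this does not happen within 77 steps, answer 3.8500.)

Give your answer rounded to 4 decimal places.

Step 0: x=[6.1000] v=[0.0000]
Step 1: x=[6.0991] v=[-0.0182]
Step 2: x=[6.0973] v=[-0.0364]
Step 3: x=[6.0946] v=[-0.0545]
Step 4: x=[6.0910] v=[-0.0726]
Step 5: x=[6.0865] v=[-0.0906]
Step 6: x=[6.0811] v=[-0.1085]
Step 7: x=[6.0748] v=[-0.1262]
Step 8: x=[6.0676] v=[-0.1437]
Step 9: x=[6.0595] v=[-0.1611]
Step 10: x=[6.0506] v=[-0.1782]
Step 11: x=[6.0408] v=[-0.1951]
Step 12: x=[6.0302] v=[-0.2118]
Step 13: x=[6.0188] v=[-0.2282]
Step 14: x=[6.0066] v=[-0.2443]
Step 15: x=[5.9936] v=[-0.2601]
Step 16: x=[5.9798] v=[-0.2755]
Step 17: x=[5.9653] v=[-0.2906]
Step 18: x=[5.9500] v=[-0.3053]
Step 19: x=[5.9340] v=[-0.3196]
Step 20: x=[5.9173] v=[-0.3335]
Step 21: x=[5.9000] v=[-0.3470]
Step 22: x=[5.8820] v=[-0.3600]
Step 23: x=[5.8634] v=[-0.3725]
Step 24: x=[5.8442] v=[-0.3846]
Step 25: x=[5.8244] v=[-0.3962]
Step 26: x=[5.8040] v=[-0.4072]
Step 27: x=[5.7831] v=[-0.4177]
Step 28: x=[5.7617] v=[-0.4277]
Step 29: x=[5.7398] v=[-0.4371]
Step 30: x=[5.7175] v=[-0.4459]
Step 31: x=[5.6948] v=[-0.4542]
Step 32: x=[5.6717] v=[-0.4619]
Step 33: x=[5.6483] v=[-0.4690]
Step 34: x=[5.6245] v=[-0.4755]
Step 35: x=[5.6004] v=[-0.4813]
Step 36: x=[5.5761] v=[-0.4865]
Step 37: x=[5.5515] v=[-0.4911]
Step 38: x=[5.5268] v=[-0.4950]
Step 39: x=[5.5019] v=[-0.4983]
Step 40: x=[5.4769] v=[-0.5010]
Step 41: x=[5.4518] v=[-0.5030]
Step 42: x=[5.4266] v=[-0.5043]
Step 43: x=[5.4014] v=[-0.5050]
Step 44: x=[5.3762] v=[-0.5050]
Step 45: x=[5.3510] v=[-0.5044]
Step 46: x=[5.3258] v=[-0.5031]
Step 47: x=[5.3007] v=[-0.5012]
Step 48: x=[5.2758] v=[-0.4986]
Step 49: x=[5.2510] v=[-0.4954]
Step 50: x=[5.2264] v=[-0.4915]
Step 51: x=[5.2021] v=[-0.4870]
Step 52: x=[5.1780] v=[-0.4819]
Step 53: x=[5.1542] v=[-0.4761]
Step 54: x=[5.1307] v=[-0.4697]
Step 55: x=[5.1076] v=[-0.4627]
Step 56: x=[5.0848] v=[-0.4551]
Step 57: x=[5.0625] v=[-0.4469]
Step 58: x=[5.0406] v=[-0.4381]
Step 59: x=[5.0192] v=[-0.4288]
Step 60: x=[4.9983] v=[-0.4189]
Step 61: x=[4.9779] v=[-0.4085]
Step 62: x=[4.9580] v=[-0.3975]
Step 63: x=[4.9387] v=[-0.3860]
Step 64: x=[4.9200] v=[-0.3740]
Step 65: x=[4.9019] v=[-0.3615]
Step 66: x=[4.8845] v=[-0.3486]
Step 67: x=[4.8677] v=[-0.3352]
Step 68: x=[4.8516] v=[-0.3214]
Step 69: x=[4.8362] v=[-0.3071]
Step 70: x=[4.8216] v=[-0.2924]
Step 71: x=[4.8077] v=[-0.2774]
Step 72: x=[4.7946] v=[-0.2620]
Step 73: x=[4.7823] v=[-0.2463]
Step 74: x=[4.7708] v=[-0.2302]
Step 75: x=[4.7601] v=[-0.2138]
Step 76: x=[4.7502] v=[-0.1972]
Step 77: x=[4.7412] v=[-0.1803]
v[0] did not become non-negative within 77 steps; using fallback time=3.8500

Answer: 3.8500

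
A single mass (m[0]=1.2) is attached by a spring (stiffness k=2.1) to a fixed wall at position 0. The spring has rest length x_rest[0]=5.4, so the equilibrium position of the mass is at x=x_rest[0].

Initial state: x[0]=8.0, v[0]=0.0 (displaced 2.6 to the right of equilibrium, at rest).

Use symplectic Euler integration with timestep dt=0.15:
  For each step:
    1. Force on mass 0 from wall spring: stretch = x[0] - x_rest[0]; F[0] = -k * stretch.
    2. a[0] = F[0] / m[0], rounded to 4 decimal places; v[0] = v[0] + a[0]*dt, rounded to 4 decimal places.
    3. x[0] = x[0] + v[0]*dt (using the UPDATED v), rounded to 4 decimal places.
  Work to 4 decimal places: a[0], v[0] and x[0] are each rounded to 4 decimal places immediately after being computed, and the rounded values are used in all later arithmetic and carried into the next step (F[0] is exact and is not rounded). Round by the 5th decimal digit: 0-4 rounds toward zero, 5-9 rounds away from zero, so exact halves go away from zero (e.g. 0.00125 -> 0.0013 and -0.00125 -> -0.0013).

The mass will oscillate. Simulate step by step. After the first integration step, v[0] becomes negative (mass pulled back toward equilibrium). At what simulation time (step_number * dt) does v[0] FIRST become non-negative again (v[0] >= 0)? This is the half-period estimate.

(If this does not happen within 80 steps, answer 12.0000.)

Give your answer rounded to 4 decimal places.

Answer: 2.4000

Derivation:
Step 0: x=[8.0000] v=[0.0000]
Step 1: x=[7.8976] v=[-0.6825]
Step 2: x=[7.6969] v=[-1.3381]
Step 3: x=[7.4058] v=[-1.9410]
Step 4: x=[7.0357] v=[-2.4675]
Step 5: x=[6.6012] v=[-2.8969]
Step 6: x=[6.1194] v=[-3.2122]
Step 7: x=[5.6092] v=[-3.4011]
Step 8: x=[5.0908] v=[-3.4560]
Step 9: x=[4.5846] v=[-3.3748]
Step 10: x=[4.1105] v=[-3.1608]
Step 11: x=[3.6872] v=[-2.8223]
Step 12: x=[3.3313] v=[-2.3727]
Step 13: x=[3.0568] v=[-1.8297]
Step 14: x=[2.8746] v=[-1.2146]
Step 15: x=[2.7918] v=[-0.5517]
Step 16: x=[2.8118] v=[0.1330]
First v>=0 after going negative at step 16, time=2.4000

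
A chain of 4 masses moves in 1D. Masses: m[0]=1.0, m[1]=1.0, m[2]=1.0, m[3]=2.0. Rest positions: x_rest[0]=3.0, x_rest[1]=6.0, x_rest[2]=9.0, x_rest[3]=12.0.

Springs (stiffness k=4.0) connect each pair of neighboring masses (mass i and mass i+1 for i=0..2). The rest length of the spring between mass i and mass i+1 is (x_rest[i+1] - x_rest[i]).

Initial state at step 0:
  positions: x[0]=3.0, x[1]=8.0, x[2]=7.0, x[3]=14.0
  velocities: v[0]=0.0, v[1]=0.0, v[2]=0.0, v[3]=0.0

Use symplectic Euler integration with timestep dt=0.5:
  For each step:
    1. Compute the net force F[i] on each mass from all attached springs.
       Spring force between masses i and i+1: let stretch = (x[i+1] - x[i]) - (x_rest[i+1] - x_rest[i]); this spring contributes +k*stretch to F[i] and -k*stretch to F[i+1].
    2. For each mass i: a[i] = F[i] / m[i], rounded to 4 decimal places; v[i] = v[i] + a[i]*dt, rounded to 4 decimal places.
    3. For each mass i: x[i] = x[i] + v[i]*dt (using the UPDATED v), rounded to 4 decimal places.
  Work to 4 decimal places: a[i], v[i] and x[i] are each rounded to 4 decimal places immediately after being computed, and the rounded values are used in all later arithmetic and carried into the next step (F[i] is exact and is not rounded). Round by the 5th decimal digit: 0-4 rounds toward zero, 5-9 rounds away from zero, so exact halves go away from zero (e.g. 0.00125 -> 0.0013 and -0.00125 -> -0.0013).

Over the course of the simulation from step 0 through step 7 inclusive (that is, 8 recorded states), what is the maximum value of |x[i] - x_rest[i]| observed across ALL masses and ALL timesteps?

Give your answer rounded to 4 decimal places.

Answer: 6.5000

Derivation:
Step 0: x=[3.0000 8.0000 7.0000 14.0000] v=[0.0000 0.0000 0.0000 0.0000]
Step 1: x=[5.0000 2.0000 15.0000 12.0000] v=[4.0000 -12.0000 16.0000 -4.0000]
Step 2: x=[1.0000 12.0000 7.0000 13.0000] v=[-8.0000 20.0000 -16.0000 2.0000]
Step 3: x=[5.0000 6.0000 10.0000 12.5000] v=[8.0000 -12.0000 6.0000 -1.0000]
Step 4: x=[7.0000 3.0000 11.5000 12.2500] v=[4.0000 -6.0000 3.0000 -0.5000]
Step 5: x=[2.0000 12.5000 5.2500 13.1250] v=[-10.0000 19.0000 -12.5000 1.7500]
Step 6: x=[4.5000 4.2500 14.1250 11.5625] v=[5.0000 -16.5000 17.7500 -3.1250]
Step 7: x=[3.7500 6.1250 10.5625 12.7813] v=[-1.5000 3.7500 -7.1250 2.4375]
Max displacement = 6.5000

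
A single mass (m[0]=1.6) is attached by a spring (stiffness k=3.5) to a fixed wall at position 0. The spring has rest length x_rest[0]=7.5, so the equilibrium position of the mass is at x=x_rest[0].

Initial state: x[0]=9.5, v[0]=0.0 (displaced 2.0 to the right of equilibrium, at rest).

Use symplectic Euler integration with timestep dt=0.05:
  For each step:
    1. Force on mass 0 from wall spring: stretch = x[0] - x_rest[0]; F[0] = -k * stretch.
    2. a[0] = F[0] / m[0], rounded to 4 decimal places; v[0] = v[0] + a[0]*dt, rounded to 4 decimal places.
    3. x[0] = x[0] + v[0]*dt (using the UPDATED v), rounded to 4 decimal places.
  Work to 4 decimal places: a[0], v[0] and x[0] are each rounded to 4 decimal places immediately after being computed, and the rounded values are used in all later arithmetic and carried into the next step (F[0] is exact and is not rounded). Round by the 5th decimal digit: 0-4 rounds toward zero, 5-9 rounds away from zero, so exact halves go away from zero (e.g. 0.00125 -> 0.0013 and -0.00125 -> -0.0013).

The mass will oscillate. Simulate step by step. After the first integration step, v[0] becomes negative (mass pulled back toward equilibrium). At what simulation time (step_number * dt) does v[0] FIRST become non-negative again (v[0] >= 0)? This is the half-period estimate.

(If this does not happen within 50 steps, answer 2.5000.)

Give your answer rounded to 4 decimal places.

Step 0: x=[9.5000] v=[0.0000]
Step 1: x=[9.4891] v=[-0.2188]
Step 2: x=[9.4673] v=[-0.4364]
Step 3: x=[9.4347] v=[-0.6516]
Step 4: x=[9.3915] v=[-0.8632]
Step 5: x=[9.3380] v=[-1.0701]
Step 6: x=[9.2744] v=[-1.2711]
Step 7: x=[9.2011] v=[-1.4652]
Step 8: x=[9.1185] v=[-1.6513]
Step 9: x=[9.0271] v=[-1.8283]
Step 10: x=[8.9273] v=[-1.9953]
Step 11: x=[8.8197] v=[-2.1514]
Step 12: x=[8.7049] v=[-2.2957]
Step 13: x=[8.5835] v=[-2.4275]
Step 14: x=[8.4562] v=[-2.5460]
Step 15: x=[8.3237] v=[-2.6506]
Step 16: x=[8.1867] v=[-2.7407]
Step 17: x=[8.0459] v=[-2.8158]
Step 18: x=[7.9021] v=[-2.8755]
Step 19: x=[7.7561] v=[-2.9195]
Step 20: x=[7.6087] v=[-2.9475]
Step 21: x=[7.4607] v=[-2.9594]
Step 22: x=[7.3129] v=[-2.9551]
Step 23: x=[7.1662] v=[-2.9346]
Step 24: x=[7.0213] v=[-2.8981]
Step 25: x=[6.8790] v=[-2.8457]
Step 26: x=[6.7401] v=[-2.7778]
Step 27: x=[6.6054] v=[-2.6947]
Step 28: x=[6.4756] v=[-2.5969]
Step 29: x=[6.3514] v=[-2.4849]
Step 30: x=[6.2334] v=[-2.3593]
Step 31: x=[6.1224] v=[-2.2208]
Step 32: x=[6.0189] v=[-2.0701]
Step 33: x=[5.9235] v=[-1.9081]
Step 34: x=[5.8367] v=[-1.7357]
Step 35: x=[5.7590] v=[-1.5538]
Step 36: x=[5.6908] v=[-1.3634]
Step 37: x=[5.6325] v=[-1.1655]
Step 38: x=[5.5844] v=[-0.9612]
Step 39: x=[5.5468] v=[-0.7517]
Step 40: x=[5.5199] v=[-0.5381]
Step 41: x=[5.5038] v=[-0.3215]
Step 42: x=[5.4986] v=[-0.1032]
Step 43: x=[5.5044] v=[0.1157]
First v>=0 after going negative at step 43, time=2.1500

Answer: 2.1500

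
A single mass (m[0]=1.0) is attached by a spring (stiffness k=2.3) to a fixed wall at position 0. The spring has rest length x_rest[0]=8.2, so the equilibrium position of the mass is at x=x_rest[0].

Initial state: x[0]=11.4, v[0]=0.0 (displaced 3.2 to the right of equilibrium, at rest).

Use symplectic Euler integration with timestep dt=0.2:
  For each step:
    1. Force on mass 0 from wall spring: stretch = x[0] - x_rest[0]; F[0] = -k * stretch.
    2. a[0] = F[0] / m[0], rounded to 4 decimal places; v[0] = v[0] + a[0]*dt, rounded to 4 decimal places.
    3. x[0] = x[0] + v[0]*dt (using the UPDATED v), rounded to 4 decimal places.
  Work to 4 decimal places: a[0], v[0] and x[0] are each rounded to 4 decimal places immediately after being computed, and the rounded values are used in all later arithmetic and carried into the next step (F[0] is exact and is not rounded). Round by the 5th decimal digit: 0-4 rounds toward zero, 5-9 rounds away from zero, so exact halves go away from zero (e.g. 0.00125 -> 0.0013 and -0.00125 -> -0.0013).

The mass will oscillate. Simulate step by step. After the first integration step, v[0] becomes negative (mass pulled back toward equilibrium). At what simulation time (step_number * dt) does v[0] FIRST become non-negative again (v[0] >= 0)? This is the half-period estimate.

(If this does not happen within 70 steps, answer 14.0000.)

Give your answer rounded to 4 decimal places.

Step 0: x=[11.4000] v=[0.0000]
Step 1: x=[11.1056] v=[-1.4720]
Step 2: x=[10.5439] v=[-2.8086]
Step 3: x=[9.7665] v=[-3.8868]
Step 4: x=[8.8450] v=[-4.6074]
Step 5: x=[7.8642] v=[-4.9041]
Step 6: x=[6.9143] v=[-4.7496]
Step 7: x=[6.0827] v=[-4.1582]
Step 8: x=[5.4459] v=[-3.1842]
Step 9: x=[5.0624] v=[-1.9173]
Step 10: x=[4.9676] v=[-0.4740]
Step 11: x=[5.1702] v=[1.0129]
First v>=0 after going negative at step 11, time=2.2000

Answer: 2.2000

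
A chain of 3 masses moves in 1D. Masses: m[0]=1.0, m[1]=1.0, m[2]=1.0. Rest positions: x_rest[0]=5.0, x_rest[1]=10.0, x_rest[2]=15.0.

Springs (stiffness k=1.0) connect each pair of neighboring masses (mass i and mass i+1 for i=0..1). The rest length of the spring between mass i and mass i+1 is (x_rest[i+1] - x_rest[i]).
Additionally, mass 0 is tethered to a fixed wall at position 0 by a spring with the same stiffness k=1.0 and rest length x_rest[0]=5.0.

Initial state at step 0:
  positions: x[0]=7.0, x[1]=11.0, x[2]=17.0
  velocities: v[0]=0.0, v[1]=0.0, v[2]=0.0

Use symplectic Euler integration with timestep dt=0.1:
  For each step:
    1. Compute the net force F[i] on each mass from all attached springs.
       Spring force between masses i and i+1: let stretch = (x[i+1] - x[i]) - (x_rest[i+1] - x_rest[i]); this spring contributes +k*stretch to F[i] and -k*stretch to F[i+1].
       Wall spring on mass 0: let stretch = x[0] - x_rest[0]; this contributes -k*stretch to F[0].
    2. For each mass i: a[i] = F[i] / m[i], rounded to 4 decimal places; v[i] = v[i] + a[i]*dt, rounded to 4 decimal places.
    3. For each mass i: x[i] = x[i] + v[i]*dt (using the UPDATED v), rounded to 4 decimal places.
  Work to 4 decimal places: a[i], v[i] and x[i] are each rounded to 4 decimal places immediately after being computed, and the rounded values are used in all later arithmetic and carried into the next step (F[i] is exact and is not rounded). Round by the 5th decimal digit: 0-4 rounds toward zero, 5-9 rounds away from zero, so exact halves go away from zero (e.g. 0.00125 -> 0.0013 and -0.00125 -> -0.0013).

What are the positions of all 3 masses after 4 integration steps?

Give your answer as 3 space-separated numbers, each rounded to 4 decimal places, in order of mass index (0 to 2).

Step 0: x=[7.0000 11.0000 17.0000] v=[0.0000 0.0000 0.0000]
Step 1: x=[6.9700 11.0200 16.9900] v=[-0.3000 0.2000 -0.1000]
Step 2: x=[6.9108 11.0592 16.9703] v=[-0.5920 0.3920 -0.1970]
Step 3: x=[6.8240 11.1160 16.9415] v=[-0.8682 0.5683 -0.2881]
Step 4: x=[6.7119 11.1882 16.9044] v=[-1.1214 0.7217 -0.3707]

Answer: 6.7119 11.1882 16.9044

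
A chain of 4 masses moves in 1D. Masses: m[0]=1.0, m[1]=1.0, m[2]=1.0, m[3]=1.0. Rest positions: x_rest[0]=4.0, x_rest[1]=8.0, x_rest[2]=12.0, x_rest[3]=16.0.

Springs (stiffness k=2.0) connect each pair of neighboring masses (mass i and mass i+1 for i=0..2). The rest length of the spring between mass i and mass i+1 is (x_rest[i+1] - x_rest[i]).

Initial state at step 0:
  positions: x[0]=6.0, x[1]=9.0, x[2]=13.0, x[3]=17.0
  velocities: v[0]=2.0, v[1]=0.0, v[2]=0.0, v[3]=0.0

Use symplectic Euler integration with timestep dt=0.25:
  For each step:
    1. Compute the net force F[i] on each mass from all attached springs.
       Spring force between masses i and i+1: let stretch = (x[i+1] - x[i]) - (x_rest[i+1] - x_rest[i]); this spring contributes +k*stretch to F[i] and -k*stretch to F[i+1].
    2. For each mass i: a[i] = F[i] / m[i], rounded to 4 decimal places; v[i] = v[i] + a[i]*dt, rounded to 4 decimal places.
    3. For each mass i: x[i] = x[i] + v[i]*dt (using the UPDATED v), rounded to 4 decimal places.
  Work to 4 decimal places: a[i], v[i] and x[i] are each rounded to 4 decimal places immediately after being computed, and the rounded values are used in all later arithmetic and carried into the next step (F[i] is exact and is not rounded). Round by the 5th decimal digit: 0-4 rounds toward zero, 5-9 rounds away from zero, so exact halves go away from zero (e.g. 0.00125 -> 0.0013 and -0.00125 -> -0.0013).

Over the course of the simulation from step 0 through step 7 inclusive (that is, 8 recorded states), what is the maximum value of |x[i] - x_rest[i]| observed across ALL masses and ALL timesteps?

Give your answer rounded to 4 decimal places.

Step 0: x=[6.0000 9.0000 13.0000 17.0000] v=[2.0000 0.0000 0.0000 0.0000]
Step 1: x=[6.3750 9.1250 13.0000 17.0000] v=[1.5000 0.5000 0.0000 0.0000]
Step 2: x=[6.5938 9.3906 13.0156 17.0000] v=[0.8750 1.0625 0.0625 0.0000]
Step 3: x=[6.6622 9.7598 13.0762 17.0020] v=[0.2734 1.4766 0.2422 0.0078]
Step 4: x=[6.6178 10.1563 13.2129 17.0132] v=[-0.1778 1.5860 0.5469 0.0449]
Step 5: x=[6.5157 10.4926 13.4426 17.0494] v=[-0.4086 1.3451 0.9188 0.1448]
Step 6: x=[6.4107 10.7005 13.7544 17.1348] v=[-0.4202 0.8317 1.2472 0.3414]
Step 7: x=[6.3419 10.7540 14.1070 17.2976] v=[-0.2753 0.2138 1.4105 0.6512]
Max displacement = 2.7540

Answer: 2.7540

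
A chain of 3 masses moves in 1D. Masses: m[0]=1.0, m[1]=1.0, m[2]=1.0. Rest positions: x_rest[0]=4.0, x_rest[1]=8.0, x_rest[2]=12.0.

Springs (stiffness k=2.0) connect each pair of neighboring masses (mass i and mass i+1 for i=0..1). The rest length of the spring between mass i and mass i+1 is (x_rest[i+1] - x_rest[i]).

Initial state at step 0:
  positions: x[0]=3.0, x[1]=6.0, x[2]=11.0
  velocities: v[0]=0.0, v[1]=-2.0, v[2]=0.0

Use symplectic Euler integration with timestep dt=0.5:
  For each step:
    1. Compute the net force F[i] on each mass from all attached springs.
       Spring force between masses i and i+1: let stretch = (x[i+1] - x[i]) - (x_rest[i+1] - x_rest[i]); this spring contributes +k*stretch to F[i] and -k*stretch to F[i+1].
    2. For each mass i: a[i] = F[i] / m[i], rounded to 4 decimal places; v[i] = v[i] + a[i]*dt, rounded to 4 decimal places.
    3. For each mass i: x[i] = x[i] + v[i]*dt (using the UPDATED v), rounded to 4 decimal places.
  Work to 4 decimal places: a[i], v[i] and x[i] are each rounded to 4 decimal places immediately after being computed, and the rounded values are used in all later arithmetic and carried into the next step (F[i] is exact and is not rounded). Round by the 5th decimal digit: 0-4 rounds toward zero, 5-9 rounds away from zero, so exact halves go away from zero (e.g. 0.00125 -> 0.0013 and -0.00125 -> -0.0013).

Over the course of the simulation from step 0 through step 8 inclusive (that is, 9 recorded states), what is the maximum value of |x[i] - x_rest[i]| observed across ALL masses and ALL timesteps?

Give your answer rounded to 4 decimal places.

Answer: 4.2226

Derivation:
Step 0: x=[3.0000 6.0000 11.0000] v=[0.0000 -2.0000 0.0000]
Step 1: x=[2.5000 6.0000 10.5000] v=[-1.0000 0.0000 -1.0000]
Step 2: x=[1.7500 6.5000 9.7500] v=[-1.5000 1.0000 -1.5000]
Step 3: x=[1.3750 6.2500 9.3750] v=[-0.7500 -0.5000 -0.7500]
Step 4: x=[1.4375 5.1250 9.4375] v=[0.1250 -2.2500 0.1250]
Step 5: x=[1.3438 4.3125 9.3438] v=[-0.1875 -1.6250 -0.1875]
Step 6: x=[0.7344 4.5313 8.7344] v=[-1.2188 0.4376 -1.2188]
Step 7: x=[0.0235 4.9532 8.0235] v=[-1.4219 0.8438 -1.4219]
Step 8: x=[-0.2226 4.4454 7.7774] v=[-0.4922 -1.0156 -0.4922]
Max displacement = 4.2226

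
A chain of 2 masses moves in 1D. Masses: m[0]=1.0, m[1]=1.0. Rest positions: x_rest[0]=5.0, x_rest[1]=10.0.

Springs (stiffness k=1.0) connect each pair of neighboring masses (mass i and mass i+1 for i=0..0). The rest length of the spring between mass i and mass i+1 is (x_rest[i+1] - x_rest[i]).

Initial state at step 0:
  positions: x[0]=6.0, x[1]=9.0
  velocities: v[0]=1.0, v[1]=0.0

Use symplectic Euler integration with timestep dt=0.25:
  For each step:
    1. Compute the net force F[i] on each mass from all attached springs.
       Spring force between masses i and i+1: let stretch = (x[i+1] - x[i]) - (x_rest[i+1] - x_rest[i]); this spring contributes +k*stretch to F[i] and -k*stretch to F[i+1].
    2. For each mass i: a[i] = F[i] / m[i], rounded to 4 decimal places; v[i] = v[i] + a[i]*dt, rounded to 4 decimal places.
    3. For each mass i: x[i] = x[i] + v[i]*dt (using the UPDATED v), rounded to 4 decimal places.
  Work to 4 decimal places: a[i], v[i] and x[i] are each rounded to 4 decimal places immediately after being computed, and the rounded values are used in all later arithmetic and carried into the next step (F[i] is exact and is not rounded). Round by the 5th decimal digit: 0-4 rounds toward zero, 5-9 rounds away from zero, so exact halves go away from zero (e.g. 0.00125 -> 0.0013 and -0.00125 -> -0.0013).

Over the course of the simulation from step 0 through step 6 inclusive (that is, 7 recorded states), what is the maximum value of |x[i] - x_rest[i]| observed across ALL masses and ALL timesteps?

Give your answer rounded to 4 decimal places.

Answer: 1.1307

Derivation:
Step 0: x=[6.0000 9.0000] v=[1.0000 0.0000]
Step 1: x=[6.1250 9.1250] v=[0.5000 0.5000]
Step 2: x=[6.1250 9.3750] v=[0.0000 1.0000]
Step 3: x=[6.0156 9.7344] v=[-0.4375 1.4375]
Step 4: x=[5.8262 10.1739] v=[-0.7578 1.7578]
Step 5: x=[5.5960 10.6541] v=[-0.9209 1.9209]
Step 6: x=[5.3694 11.1307] v=[-0.9064 1.9064]
Max displacement = 1.1307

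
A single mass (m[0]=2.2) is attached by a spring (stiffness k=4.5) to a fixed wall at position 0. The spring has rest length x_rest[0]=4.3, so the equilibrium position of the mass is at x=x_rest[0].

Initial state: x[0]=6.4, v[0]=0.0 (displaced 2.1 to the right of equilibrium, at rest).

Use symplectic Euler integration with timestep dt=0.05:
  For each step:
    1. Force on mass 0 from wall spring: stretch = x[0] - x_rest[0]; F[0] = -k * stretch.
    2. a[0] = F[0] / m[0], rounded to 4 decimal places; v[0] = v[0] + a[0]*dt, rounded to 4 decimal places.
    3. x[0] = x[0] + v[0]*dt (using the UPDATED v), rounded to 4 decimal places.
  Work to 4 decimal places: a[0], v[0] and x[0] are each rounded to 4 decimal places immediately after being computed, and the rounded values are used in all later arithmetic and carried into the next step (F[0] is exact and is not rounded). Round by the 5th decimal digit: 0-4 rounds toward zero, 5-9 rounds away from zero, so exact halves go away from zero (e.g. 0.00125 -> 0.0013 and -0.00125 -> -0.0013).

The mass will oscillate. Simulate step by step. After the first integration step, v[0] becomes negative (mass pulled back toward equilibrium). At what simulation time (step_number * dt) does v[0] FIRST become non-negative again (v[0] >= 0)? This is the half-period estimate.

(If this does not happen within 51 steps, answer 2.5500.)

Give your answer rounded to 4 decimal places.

Step 0: x=[6.4000] v=[0.0000]
Step 1: x=[6.3893] v=[-0.2148]
Step 2: x=[6.3679] v=[-0.4285]
Step 3: x=[6.3359] v=[-0.6400]
Step 4: x=[6.2935] v=[-0.8482]
Step 5: x=[6.2409] v=[-1.0521]
Step 6: x=[6.1784] v=[-1.2506]
Step 7: x=[6.1063] v=[-1.4427]
Step 8: x=[6.0249] v=[-1.6274]
Step 9: x=[5.9347] v=[-1.8038]
Step 10: x=[5.8362] v=[-1.9710]
Step 11: x=[5.7298] v=[-2.1281]
Step 12: x=[5.6161] v=[-2.2743]
Step 13: x=[5.4957] v=[-2.4089]
Step 14: x=[5.3691] v=[-2.5312]
Step 15: x=[5.2371] v=[-2.6405]
Step 16: x=[5.1003] v=[-2.7363]
Step 17: x=[4.9594] v=[-2.8182]
Step 18: x=[4.8151] v=[-2.8856]
Step 19: x=[4.6682] v=[-2.9383]
Step 20: x=[4.5194] v=[-2.9760]
Step 21: x=[4.3695] v=[-2.9984]
Step 22: x=[4.2192] v=[-3.0055]
Step 23: x=[4.0693] v=[-2.9972]
Step 24: x=[3.9206] v=[-2.9736]
Step 25: x=[3.7739] v=[-2.9348]
Step 26: x=[3.6299] v=[-2.8810]
Step 27: x=[3.4893] v=[-2.8125]
Step 28: x=[3.3528] v=[-2.7296]
Step 29: x=[3.2212] v=[-2.6327]
Step 30: x=[3.0951] v=[-2.5224]
Step 31: x=[2.9751] v=[-2.3992]
Step 32: x=[2.8619] v=[-2.2637]
Step 33: x=[2.7561] v=[-2.1166]
Step 34: x=[2.6582] v=[-1.9587]
Step 35: x=[2.5687] v=[-1.7908]
Step 36: x=[2.4880] v=[-1.6137]
Step 37: x=[2.4166] v=[-1.4284]
Step 38: x=[2.3548] v=[-1.2358]
Step 39: x=[2.3030] v=[-1.0369]
Step 40: x=[2.2614] v=[-0.8327]
Step 41: x=[2.2302] v=[-0.6242]
Step 42: x=[2.2096] v=[-0.4125]
Step 43: x=[2.1997] v=[-0.1987]
Step 44: x=[2.2005] v=[0.0161]
First v>=0 after going negative at step 44, time=2.2000

Answer: 2.2000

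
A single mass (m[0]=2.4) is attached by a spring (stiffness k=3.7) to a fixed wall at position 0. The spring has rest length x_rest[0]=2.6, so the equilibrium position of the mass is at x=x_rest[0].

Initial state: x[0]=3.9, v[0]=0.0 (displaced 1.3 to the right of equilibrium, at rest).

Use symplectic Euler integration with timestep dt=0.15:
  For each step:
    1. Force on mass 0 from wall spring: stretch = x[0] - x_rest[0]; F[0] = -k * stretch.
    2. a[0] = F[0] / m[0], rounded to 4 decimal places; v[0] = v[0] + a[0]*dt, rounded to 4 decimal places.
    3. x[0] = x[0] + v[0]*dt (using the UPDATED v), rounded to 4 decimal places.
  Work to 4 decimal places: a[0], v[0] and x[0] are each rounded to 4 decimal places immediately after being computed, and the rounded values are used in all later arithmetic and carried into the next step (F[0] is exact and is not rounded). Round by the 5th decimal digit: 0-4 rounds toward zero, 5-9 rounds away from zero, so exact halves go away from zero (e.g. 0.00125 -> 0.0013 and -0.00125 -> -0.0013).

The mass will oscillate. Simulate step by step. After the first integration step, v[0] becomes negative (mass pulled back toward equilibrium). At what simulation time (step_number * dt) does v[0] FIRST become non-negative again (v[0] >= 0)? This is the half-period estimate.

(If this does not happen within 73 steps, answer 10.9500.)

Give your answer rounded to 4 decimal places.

Step 0: x=[3.9000] v=[0.0000]
Step 1: x=[3.8549] v=[-0.3006]
Step 2: x=[3.7663] v=[-0.5908]
Step 3: x=[3.6372] v=[-0.8605]
Step 4: x=[3.4721] v=[-1.1004]
Step 5: x=[3.2768] v=[-1.3021]
Step 6: x=[3.0580] v=[-1.4586]
Step 7: x=[2.8233] v=[-1.5645]
Step 8: x=[2.5809] v=[-1.6161]
Step 9: x=[2.3391] v=[-1.6117]
Step 10: x=[2.1064] v=[-1.5514]
Step 11: x=[1.8908] v=[-1.4373]
Step 12: x=[1.6998] v=[-1.2733]
Step 13: x=[1.5400] v=[-1.0651]
Step 14: x=[1.4170] v=[-0.8200]
Step 15: x=[1.3350] v=[-0.5464]
Step 16: x=[1.2969] v=[-0.2539]
Step 17: x=[1.3040] v=[0.0474]
First v>=0 after going negative at step 17, time=2.5500

Answer: 2.5500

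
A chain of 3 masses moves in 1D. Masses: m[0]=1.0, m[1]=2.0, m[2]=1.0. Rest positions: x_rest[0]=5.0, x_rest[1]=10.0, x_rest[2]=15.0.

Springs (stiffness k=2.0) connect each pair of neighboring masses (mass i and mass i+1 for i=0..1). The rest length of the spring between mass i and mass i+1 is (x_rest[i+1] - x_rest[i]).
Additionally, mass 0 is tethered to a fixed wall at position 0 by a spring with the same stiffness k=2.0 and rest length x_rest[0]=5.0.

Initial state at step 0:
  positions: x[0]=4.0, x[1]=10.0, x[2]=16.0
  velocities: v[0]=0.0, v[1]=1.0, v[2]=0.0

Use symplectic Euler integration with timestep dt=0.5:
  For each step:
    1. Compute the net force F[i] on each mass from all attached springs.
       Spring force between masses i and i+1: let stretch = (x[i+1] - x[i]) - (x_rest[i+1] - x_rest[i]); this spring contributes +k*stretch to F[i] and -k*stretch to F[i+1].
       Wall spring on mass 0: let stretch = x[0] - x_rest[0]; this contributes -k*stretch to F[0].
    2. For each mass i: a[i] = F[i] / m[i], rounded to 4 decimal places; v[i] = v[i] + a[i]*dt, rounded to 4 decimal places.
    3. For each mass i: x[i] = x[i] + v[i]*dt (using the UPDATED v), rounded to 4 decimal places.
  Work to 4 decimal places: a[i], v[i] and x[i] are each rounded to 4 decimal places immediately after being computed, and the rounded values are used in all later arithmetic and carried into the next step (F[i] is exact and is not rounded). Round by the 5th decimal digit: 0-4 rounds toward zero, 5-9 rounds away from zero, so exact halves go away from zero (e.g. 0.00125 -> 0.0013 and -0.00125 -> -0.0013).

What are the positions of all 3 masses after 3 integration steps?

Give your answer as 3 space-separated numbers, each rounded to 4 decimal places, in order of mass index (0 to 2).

Answer: 6.6875 11.1250 14.9375

Derivation:
Step 0: x=[4.0000 10.0000 16.0000] v=[0.0000 1.0000 0.0000]
Step 1: x=[5.0000 10.5000 15.5000] v=[2.0000 1.0000 -1.0000]
Step 2: x=[6.2500 10.8750 15.0000] v=[2.5000 0.7500 -1.0000]
Step 3: x=[6.6875 11.1250 14.9375] v=[0.8750 0.5000 -0.1250]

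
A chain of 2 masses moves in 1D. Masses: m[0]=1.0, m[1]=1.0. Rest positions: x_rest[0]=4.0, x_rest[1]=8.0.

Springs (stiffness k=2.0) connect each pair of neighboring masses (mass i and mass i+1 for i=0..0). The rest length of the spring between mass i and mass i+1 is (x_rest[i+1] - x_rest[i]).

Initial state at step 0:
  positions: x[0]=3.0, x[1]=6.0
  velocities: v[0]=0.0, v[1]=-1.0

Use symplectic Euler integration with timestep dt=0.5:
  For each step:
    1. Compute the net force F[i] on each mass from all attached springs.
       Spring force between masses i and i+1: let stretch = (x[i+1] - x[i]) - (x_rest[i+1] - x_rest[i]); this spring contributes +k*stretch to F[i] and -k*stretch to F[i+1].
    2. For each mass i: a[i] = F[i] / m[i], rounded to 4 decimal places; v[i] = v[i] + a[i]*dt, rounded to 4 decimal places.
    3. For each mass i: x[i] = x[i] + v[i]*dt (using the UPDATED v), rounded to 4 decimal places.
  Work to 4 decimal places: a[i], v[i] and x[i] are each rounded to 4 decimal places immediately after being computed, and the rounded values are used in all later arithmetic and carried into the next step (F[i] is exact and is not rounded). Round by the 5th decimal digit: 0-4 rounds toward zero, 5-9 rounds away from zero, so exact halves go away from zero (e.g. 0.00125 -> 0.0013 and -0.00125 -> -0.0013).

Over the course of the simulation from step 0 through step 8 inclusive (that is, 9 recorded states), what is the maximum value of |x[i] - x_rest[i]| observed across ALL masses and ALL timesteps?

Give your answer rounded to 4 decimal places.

Answer: 3.7500

Derivation:
Step 0: x=[3.0000 6.0000] v=[0.0000 -1.0000]
Step 1: x=[2.5000 6.0000] v=[-1.0000 0.0000]
Step 2: x=[1.7500 6.2500] v=[-1.5000 0.5000]
Step 3: x=[1.2500 6.2500] v=[-1.0000 0.0000]
Step 4: x=[1.2500 5.7500] v=[0.0000 -1.0000]
Step 5: x=[1.5000 5.0000] v=[0.5000 -1.5000]
Step 6: x=[1.5000 4.5000] v=[0.0000 -1.0000]
Step 7: x=[1.0000 4.5000] v=[-1.0000 0.0000]
Step 8: x=[0.2500 4.7500] v=[-1.5000 0.5000]
Max displacement = 3.7500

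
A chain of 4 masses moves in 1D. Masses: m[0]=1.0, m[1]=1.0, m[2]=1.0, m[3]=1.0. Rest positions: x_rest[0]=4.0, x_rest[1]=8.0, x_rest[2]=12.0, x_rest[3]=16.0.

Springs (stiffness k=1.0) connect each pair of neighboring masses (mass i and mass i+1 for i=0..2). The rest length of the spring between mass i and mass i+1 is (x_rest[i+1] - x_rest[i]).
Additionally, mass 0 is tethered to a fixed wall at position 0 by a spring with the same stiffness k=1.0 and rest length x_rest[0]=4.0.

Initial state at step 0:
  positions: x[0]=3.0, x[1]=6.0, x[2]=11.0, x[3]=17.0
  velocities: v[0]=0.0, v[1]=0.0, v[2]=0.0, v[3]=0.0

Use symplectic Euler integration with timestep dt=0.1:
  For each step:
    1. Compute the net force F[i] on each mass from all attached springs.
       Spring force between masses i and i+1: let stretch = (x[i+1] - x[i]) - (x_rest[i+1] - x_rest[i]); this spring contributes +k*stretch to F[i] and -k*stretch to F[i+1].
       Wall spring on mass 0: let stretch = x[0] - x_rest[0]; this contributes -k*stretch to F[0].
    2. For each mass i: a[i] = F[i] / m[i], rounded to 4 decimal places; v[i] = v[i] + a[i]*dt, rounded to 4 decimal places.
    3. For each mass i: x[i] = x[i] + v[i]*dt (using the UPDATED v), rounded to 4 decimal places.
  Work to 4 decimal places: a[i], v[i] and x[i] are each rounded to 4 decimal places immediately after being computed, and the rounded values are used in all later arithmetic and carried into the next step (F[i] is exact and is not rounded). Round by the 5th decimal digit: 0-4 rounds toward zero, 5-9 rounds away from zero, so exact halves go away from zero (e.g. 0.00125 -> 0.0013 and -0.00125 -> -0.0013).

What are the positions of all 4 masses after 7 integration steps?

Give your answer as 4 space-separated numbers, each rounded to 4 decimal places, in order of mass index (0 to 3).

Step 0: x=[3.0000 6.0000 11.0000 17.0000] v=[0.0000 0.0000 0.0000 0.0000]
Step 1: x=[3.0000 6.0200 11.0100 16.9800] v=[0.0000 0.2000 0.1000 -0.2000]
Step 2: x=[3.0002 6.0597 11.0298 16.9403] v=[0.0020 0.3970 0.1980 -0.3970]
Step 3: x=[3.0010 6.1185 11.0590 16.8815] v=[0.0079 0.5881 0.2920 -0.5881]
Step 4: x=[3.0030 6.1955 11.0970 16.8045] v=[0.0196 0.7704 0.3802 -0.7704]
Step 5: x=[3.0069 6.2896 11.1431 16.7104] v=[0.0386 0.9413 0.4608 -0.9412]
Step 6: x=[3.0135 6.3994 11.1963 16.6006] v=[0.0662 1.0984 0.5322 -1.0979]
Step 7: x=[3.0238 6.5234 11.2556 16.4768] v=[0.1034 1.2395 0.5929 -1.2383]

Answer: 3.0238 6.5234 11.2556 16.4768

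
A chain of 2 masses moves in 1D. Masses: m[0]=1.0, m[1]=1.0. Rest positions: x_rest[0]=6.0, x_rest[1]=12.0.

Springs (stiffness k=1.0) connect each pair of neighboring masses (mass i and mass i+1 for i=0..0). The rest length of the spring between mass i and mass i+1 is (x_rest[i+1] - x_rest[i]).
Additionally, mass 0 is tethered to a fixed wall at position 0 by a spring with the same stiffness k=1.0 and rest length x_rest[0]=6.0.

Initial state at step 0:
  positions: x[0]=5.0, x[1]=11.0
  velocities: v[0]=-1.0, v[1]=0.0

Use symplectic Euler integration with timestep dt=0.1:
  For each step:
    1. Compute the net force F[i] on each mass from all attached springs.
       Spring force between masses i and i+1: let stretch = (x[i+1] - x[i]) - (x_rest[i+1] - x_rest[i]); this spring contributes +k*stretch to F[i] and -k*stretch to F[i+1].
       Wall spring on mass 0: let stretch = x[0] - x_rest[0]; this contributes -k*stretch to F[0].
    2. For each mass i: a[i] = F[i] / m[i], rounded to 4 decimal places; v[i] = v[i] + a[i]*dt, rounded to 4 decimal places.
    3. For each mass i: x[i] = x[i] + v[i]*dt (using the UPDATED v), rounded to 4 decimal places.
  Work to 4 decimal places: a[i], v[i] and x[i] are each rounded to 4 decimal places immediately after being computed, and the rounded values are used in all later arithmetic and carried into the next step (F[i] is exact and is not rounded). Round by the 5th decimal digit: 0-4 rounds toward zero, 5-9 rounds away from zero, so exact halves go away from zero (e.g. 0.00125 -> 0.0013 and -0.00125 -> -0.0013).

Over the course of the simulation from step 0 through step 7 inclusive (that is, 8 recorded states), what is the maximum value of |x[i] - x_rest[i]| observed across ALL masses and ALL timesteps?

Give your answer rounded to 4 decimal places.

Answer: 1.3382

Derivation:
Step 0: x=[5.0000 11.0000] v=[-1.0000 0.0000]
Step 1: x=[4.9100 11.0000] v=[-0.9000 0.0000]
Step 2: x=[4.8318 10.9991] v=[-0.7820 -0.0090]
Step 3: x=[4.7670 10.9965] v=[-0.6485 -0.0257]
Step 4: x=[4.7168 10.9916] v=[-0.5023 -0.0487]
Step 5: x=[4.6822 10.9840] v=[-0.3465 -0.0762]
Step 6: x=[4.6638 10.9734] v=[-0.1845 -0.1064]
Step 7: x=[4.6618 10.9597] v=[-0.0199 -0.1374]
Max displacement = 1.3382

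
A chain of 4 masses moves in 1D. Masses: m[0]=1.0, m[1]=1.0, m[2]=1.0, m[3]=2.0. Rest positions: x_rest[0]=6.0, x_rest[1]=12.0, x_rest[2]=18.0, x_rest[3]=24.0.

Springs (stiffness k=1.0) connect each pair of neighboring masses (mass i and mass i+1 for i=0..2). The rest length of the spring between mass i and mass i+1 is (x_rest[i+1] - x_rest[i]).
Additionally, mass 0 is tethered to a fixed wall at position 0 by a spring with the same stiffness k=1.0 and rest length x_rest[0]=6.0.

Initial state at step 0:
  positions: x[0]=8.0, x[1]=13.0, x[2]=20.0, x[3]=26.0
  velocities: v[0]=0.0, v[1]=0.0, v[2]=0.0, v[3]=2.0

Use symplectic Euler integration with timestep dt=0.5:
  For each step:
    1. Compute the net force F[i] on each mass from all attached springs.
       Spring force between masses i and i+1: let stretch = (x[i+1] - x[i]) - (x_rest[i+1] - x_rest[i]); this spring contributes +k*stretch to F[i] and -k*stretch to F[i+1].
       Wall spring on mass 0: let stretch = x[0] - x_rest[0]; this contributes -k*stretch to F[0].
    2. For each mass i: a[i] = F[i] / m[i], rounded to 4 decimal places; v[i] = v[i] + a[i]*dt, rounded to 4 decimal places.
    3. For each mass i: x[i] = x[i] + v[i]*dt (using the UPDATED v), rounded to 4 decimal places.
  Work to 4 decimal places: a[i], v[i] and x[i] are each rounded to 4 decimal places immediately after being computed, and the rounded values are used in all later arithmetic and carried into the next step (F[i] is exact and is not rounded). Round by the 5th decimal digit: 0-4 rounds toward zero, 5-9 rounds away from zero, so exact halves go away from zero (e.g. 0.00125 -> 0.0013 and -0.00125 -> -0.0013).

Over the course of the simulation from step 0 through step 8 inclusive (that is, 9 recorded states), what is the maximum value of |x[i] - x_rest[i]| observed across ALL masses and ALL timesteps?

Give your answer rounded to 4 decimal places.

Answer: 4.9750

Derivation:
Step 0: x=[8.0000 13.0000 20.0000 26.0000] v=[0.0000 0.0000 0.0000 2.0000]
Step 1: x=[7.2500 13.5000 19.7500 27.0000] v=[-1.5000 1.0000 -0.5000 2.0000]
Step 2: x=[6.2500 14.0000 19.7500 27.8438] v=[-2.0000 1.0000 0.0000 1.6875]
Step 3: x=[5.6250 14.0000 20.3360 28.4259] v=[-1.2500 0.0000 1.1719 1.1641]
Step 4: x=[5.6875 13.4903 21.3605 28.7467] v=[0.1250 -1.0195 2.0489 0.6416]
Step 5: x=[6.2789 12.9974 22.2640 28.8943] v=[1.1827 -0.9858 1.8069 0.2951]
Step 6: x=[6.9802 13.1416 22.5084 28.9631] v=[1.4025 0.2883 0.4888 0.1375]
Step 7: x=[7.4768 14.0871 22.0248 28.9750] v=[0.9931 1.8910 -0.9673 0.0238]
Step 8: x=[7.7568 15.3645 21.2943 28.8681] v=[0.5599 2.5547 -1.4611 -0.2138]
Max displacement = 4.9750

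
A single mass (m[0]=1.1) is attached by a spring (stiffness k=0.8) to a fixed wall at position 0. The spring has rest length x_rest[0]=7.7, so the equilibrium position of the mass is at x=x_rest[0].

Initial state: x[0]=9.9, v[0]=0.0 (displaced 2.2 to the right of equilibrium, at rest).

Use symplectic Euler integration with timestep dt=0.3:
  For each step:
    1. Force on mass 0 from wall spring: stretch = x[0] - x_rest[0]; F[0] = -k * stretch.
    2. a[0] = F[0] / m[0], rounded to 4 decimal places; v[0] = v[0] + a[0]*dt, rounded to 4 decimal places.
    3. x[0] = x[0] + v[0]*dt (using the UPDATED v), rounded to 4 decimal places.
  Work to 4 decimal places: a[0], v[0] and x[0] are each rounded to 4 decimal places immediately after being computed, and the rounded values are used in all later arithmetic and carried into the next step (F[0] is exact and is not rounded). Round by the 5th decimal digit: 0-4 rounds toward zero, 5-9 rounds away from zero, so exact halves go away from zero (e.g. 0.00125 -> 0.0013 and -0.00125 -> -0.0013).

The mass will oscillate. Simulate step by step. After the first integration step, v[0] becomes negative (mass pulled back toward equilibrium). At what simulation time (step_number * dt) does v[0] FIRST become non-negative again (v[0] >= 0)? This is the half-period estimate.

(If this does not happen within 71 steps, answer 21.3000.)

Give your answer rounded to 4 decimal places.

Step 0: x=[9.9000] v=[0.0000]
Step 1: x=[9.7560] v=[-0.4800]
Step 2: x=[9.4774] v=[-0.9286]
Step 3: x=[9.0825] v=[-1.3164]
Step 4: x=[8.5971] v=[-1.6181]
Step 5: x=[8.0530] v=[-1.8138]
Step 6: x=[7.4858] v=[-1.8908]
Step 7: x=[6.9326] v=[-1.8441]
Step 8: x=[6.4296] v=[-1.6767]
Step 9: x=[6.0098] v=[-1.3995]
Step 10: x=[5.7006] v=[-1.0307]
Step 11: x=[5.5223] v=[-0.5945]
Step 12: x=[5.4865] v=[-0.1194]
Step 13: x=[5.5956] v=[0.3635]
First v>=0 after going negative at step 13, time=3.9000

Answer: 3.9000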